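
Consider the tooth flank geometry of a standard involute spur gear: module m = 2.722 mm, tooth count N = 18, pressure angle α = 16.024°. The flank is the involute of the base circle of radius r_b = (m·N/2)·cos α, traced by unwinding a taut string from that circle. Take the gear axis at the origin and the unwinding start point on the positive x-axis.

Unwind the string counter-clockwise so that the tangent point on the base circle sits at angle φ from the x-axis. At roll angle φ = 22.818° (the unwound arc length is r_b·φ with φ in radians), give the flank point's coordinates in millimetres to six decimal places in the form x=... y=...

x=25.340010 y=0.487933

pitch radius r_p = m·N/2 = 2.722·18/2 = 24.498000
base radius r_b = r_p·cos α = 24.498000·cos 16.024° = 23.546158
roll angle φ = 22.818° = 0.39824923 rad
x = r_b·(cos φ + φ·sin φ) = 23.546158·(0.92174136 + 0.39824923·0.38780518) = 25.340010
y = r_b·(sin φ − φ·cos φ) = 23.546158·(0.38780518 − 0.39824923·0.92174136) = 0.487933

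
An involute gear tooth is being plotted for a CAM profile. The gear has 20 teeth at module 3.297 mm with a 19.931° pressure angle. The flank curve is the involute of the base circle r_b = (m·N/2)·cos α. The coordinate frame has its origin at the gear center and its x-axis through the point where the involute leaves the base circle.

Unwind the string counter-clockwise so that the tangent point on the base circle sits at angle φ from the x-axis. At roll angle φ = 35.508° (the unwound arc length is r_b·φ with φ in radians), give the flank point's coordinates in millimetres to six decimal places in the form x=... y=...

pitch radius r_p = m·N/2 = 3.297·20/2 = 32.970000
base radius r_b = r_p·cos α = 32.970000·cos 19.931° = 30.995223
roll angle φ = 35.508° = 0.61973151 rad
x = r_b·(cos φ + φ·sin φ) = 30.995223·(0.81403443 + 0.61973151·0.58081662) = 36.387921
y = r_b·(sin φ − φ·cos φ) = 30.995223·(0.58081662 − 0.61973151·0.81403443) = 2.365984

x=36.387921 y=2.365984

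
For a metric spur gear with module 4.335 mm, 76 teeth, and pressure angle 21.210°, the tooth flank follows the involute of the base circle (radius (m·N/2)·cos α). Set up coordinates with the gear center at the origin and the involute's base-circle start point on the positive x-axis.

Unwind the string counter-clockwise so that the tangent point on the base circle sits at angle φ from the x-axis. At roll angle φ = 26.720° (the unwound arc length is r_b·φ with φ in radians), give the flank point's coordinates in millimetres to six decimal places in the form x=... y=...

pitch radius r_p = m·N/2 = 4.335·76/2 = 164.730000
base radius r_b = r_p·cos α = 164.730000·cos 21.210° = 153.571300
roll angle φ = 26.720° = 0.46635198 rad
x = r_b·(cos φ + φ·sin φ) = 153.571300·(0.89321449 + 0.46635198·0.44963082) = 169.373897
y = r_b·(sin φ − φ·cos φ) = 153.571300·(0.44963082 − 0.46635198·0.89321449) = 5.079904

x=169.373897 y=5.079904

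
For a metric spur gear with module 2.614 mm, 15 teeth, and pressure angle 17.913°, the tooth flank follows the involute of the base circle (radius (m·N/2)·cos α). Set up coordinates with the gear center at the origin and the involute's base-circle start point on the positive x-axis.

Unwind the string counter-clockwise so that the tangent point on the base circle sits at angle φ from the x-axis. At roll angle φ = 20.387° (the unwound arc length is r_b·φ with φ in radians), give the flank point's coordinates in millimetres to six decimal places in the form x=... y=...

pitch radius r_p = m·N/2 = 2.614·15/2 = 19.605000
base radius r_b = r_p·cos α = 19.605000·cos 17.913° = 18.654641
roll angle φ = 20.387° = 0.35582027 rad
x = r_b·(cos φ + φ·sin φ) = 18.654641·(0.93736105 + 0.35582027·0.34835938) = 19.798438
y = r_b·(sin φ − φ·cos φ) = 18.654641·(0.34835938 − 0.35582027·0.93736105) = 0.276598

x=19.798438 y=0.276598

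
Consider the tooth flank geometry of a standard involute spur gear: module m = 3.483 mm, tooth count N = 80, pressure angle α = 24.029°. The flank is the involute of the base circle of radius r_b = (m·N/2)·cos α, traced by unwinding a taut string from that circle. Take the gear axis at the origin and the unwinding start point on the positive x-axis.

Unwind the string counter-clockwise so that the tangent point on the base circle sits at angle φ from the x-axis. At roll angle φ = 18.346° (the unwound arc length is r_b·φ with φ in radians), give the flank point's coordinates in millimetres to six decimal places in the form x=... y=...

pitch radius r_p = m·N/2 = 3.483·80/2 = 139.320000
base radius r_b = r_p·cos α = 139.320000·cos 24.029° = 127.246455
roll angle φ = 18.346° = 0.32019810 rad
x = r_b·(cos φ + φ·sin φ) = 127.246455·(0.94917308 + 0.32019810·0.31475460) = 133.603295
y = r_b·(sin φ − φ·cos φ) = 127.246455·(0.31475460 − 0.32019810·0.94917308) = 1.378229

x=133.603295 y=1.378229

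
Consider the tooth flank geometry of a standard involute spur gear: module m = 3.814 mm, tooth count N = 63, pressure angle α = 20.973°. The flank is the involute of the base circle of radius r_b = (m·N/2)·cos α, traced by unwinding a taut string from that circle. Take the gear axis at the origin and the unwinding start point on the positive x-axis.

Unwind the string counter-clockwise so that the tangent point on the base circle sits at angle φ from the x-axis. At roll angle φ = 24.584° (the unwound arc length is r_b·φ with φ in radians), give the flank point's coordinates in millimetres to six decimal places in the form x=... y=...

pitch radius r_p = m·N/2 = 3.814·63/2 = 120.141000
base radius r_b = r_p·cos α = 120.141000·cos 20.973° = 112.181563
roll angle φ = 24.584° = 0.42907174 rad
x = r_b·(cos φ + φ·sin φ) = 112.181563·(0.90935232 + 0.42907174·0.41602687) = 122.037576
y = r_b·(sin φ − φ·cos φ) = 112.181563·(0.41602687 − 0.42907174·0.90935232) = 2.899835

x=122.037576 y=2.899835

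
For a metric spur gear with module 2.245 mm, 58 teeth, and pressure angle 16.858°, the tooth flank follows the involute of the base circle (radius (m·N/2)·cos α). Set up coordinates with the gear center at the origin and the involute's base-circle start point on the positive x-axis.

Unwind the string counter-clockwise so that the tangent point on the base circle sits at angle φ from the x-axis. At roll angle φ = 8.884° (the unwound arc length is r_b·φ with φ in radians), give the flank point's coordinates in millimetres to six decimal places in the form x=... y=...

x=63.051706 y=0.077238

pitch radius r_p = m·N/2 = 2.245·58/2 = 65.105000
base radius r_b = r_p·cos α = 65.105000·cos 16.858° = 62.307205
roll angle φ = 8.884° = 0.15505505 rad
x = r_b·(cos φ + φ·sin φ) = 62.307205·(0.98800303 + 0.15505505·0.15443449) = 63.051706
y = r_b·(sin φ − φ·cos φ) = 62.307205·(0.15443449 − 0.15505505·0.98800303) = 0.077238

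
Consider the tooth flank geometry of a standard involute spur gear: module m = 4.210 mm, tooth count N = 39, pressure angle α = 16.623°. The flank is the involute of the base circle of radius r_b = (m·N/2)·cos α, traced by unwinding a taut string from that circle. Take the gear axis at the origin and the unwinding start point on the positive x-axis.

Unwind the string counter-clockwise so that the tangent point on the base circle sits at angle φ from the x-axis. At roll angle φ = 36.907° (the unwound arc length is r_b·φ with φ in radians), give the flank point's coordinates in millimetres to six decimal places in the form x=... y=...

x=93.329737 y=6.721795

pitch radius r_p = m·N/2 = 4.210·39/2 = 82.095000
base radius r_b = r_p·cos α = 82.095000·cos 16.623° = 78.664071
roll angle φ = 36.907° = 0.64414867 rad
x = r_b·(cos φ + φ·sin φ) = 78.664071·(0.79961130 + 0.64414867·0.60051792) = 93.329737
y = r_b·(sin φ − φ·cos φ) = 78.664071·(0.60051792 − 0.64414867·0.79961130) = 6.721795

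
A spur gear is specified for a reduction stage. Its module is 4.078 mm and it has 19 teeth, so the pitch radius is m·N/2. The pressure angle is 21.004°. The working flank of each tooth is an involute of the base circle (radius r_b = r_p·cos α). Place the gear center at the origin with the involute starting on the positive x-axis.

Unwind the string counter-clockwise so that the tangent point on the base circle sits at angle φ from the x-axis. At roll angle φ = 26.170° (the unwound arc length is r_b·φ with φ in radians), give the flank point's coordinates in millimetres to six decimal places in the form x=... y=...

x=39.744995 y=1.124982

pitch radius r_p = m·N/2 = 4.078·19/2 = 38.741000
base radius r_b = r_p·cos α = 38.741000·cos 21.004° = 36.166870
roll angle φ = 26.170° = 0.45675267 rad
x = r_b·(cos φ + φ·sin φ) = 36.166870·(0.89748942 + 0.45675267·0.44103599) = 39.744995
y = r_b·(sin φ − φ·cos φ) = 36.166870·(0.44103599 − 0.45675267·0.89748942) = 1.124982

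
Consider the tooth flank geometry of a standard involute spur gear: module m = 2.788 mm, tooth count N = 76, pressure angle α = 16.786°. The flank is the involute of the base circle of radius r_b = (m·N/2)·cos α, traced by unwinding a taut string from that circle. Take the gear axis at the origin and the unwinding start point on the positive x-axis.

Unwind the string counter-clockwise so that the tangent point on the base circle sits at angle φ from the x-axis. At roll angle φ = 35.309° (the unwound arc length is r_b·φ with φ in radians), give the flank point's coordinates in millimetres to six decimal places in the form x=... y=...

pitch radius r_p = m·N/2 = 2.788·76/2 = 105.944000
base radius r_b = r_p·cos α = 105.944000·cos 16.786° = 101.429736
roll angle φ = 35.309° = 0.61625831 rad
x = r_b·(cos φ + φ·sin φ) = 101.429736·(0.81604681 + 0.61625831·0.57798582) = 118.899524
y = r_b·(sin φ − φ·cos φ) = 101.429736·(0.57798582 − 0.61625831·0.81604681) = 7.616378

x=118.899524 y=7.616378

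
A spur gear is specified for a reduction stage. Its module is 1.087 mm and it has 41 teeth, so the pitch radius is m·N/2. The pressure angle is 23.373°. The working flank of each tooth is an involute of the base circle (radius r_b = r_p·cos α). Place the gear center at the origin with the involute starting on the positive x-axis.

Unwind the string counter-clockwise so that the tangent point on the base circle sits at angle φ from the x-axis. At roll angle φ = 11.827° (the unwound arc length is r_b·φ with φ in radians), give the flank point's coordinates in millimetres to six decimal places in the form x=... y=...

x=20.886107 y=0.059715

pitch radius r_p = m·N/2 = 1.087·41/2 = 22.283500
base radius r_b = r_p·cos α = 22.283500·cos 23.373° = 20.454953
roll angle φ = 11.827° = 0.20642009 rad
x = r_b·(cos φ + φ·sin φ) = 20.454953·(0.97877091 + 0.20642009·0.20495731) = 20.886107
y = r_b·(sin φ − φ·cos φ) = 20.454953·(0.20495731 − 0.20642009·0.97877091) = 0.059715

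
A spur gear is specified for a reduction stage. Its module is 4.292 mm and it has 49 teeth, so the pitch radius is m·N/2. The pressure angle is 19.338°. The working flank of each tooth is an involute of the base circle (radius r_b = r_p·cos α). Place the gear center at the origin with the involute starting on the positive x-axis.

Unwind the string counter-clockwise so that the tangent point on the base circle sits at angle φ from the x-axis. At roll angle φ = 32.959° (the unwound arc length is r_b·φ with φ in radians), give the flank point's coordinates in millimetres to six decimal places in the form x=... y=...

pitch radius r_p = m·N/2 = 4.292·49/2 = 105.154000
base radius r_b = r_p·cos α = 105.154000·cos 19.338° = 99.221373
roll angle φ = 32.959° = 0.57524307 rad
x = r_b·(cos φ + φ·sin φ) = 99.221373·(0.83906009 + 0.57524307·0.54403876) = 114.304472
y = r_b·(sin φ − φ·cos φ) = 99.221373·(0.54403876 − 0.57524307·0.83906009) = 6.089737

x=114.304472 y=6.089737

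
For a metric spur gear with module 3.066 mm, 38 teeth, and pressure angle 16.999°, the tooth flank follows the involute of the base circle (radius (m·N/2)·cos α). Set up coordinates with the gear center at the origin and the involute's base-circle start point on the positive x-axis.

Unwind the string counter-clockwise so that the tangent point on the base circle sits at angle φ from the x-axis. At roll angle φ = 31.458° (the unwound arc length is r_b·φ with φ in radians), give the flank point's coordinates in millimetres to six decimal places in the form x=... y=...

x=63.483342 y=2.981809

pitch radius r_p = m·N/2 = 3.066·38/2 = 58.254000
base radius r_b = r_p·cos α = 58.254000·cos 16.999° = 55.708875
roll angle φ = 31.458° = 0.54904568 rad
x = r_b·(cos φ + φ·sin φ) = 55.708875·(0.85302295 + 0.54904568·0.52187341) = 63.483342
y = r_b·(sin φ − φ·cos φ) = 55.708875·(0.52187341 − 0.54904568·0.85302295) = 2.981809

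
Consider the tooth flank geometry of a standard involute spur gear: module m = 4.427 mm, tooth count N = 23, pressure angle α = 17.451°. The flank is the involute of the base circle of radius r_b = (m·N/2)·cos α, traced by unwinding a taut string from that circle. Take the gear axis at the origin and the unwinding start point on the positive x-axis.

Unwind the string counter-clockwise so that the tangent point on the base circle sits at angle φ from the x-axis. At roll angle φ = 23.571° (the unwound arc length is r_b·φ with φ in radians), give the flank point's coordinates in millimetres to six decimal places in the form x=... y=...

x=52.504856 y=1.108206

pitch radius r_p = m·N/2 = 4.427·23/2 = 50.910500
base radius r_b = r_p·cos α = 50.910500·cos 17.451° = 48.567282
roll angle φ = 23.571° = 0.41139156 rad
x = r_b·(cos φ + φ·sin φ) = 48.567282·(0.91656525 + 0.41139156·0.39988517) = 52.504856
y = r_b·(sin φ − φ·cos φ) = 48.567282·(0.39988517 − 0.41139156·0.91656525) = 1.108206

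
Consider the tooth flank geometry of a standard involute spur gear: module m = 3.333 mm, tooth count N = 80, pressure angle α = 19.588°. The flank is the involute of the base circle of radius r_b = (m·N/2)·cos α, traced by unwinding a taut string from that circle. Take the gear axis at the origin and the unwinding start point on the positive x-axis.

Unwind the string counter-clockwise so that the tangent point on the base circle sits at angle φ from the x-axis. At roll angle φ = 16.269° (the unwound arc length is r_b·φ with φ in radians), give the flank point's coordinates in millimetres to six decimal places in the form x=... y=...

pitch radius r_p = m·N/2 = 3.333·80/2 = 133.320000
base radius r_b = r_p·cos α = 133.320000·cos 19.588° = 125.604463
roll angle φ = 16.269° = 0.28394762 rad
x = r_b·(cos φ + φ·sin φ) = 125.604463·(0.95995701 + 0.28394762·0.28014736) = 130.566365
y = r_b·(sin φ − φ·cos φ) = 125.604463·(0.28014736 − 0.28394762·0.95995701) = 0.950808

x=130.566365 y=0.950808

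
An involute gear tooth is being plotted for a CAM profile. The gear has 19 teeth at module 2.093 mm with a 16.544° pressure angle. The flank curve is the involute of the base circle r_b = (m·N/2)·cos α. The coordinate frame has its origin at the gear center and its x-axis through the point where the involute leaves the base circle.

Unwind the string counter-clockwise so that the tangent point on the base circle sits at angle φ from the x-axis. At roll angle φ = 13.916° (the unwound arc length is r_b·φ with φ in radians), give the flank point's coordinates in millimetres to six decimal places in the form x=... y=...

x=19.614278 y=0.090494

pitch radius r_p = m·N/2 = 2.093·19/2 = 19.883500
base radius r_b = r_p·cos α = 19.883500·cos 16.544° = 19.060350
roll angle φ = 13.916° = 0.24288002 rad
x = r_b·(cos φ + φ·sin φ) = 19.060350·(0.97064936 + 0.24288002·0.24049911) = 19.614278
y = r_b·(sin φ − φ·cos φ) = 19.060350·(0.24049911 − 0.24288002·0.97064936) = 0.090494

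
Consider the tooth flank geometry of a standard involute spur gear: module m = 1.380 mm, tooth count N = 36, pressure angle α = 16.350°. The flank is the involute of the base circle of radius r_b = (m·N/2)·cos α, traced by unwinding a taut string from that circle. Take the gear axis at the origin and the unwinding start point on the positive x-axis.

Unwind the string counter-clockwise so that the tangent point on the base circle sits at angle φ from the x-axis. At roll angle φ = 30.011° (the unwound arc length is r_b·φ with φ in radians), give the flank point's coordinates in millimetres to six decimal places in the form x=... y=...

x=26.884310 y=1.110743

pitch radius r_p = m·N/2 = 1.380·36/2 = 24.840000
base radius r_b = r_p·cos α = 24.840000·cos 16.350° = 23.835470
roll angle φ = 30.011° = 0.52379076 rad
x = r_b·(cos φ + φ·sin φ) = 23.835470·(0.86592939 + 0.52379076·0.50016626) = 26.884310
y = r_b·(sin φ − φ·cos φ) = 23.835470·(0.50016626 − 0.52379076·0.86592939) = 1.110743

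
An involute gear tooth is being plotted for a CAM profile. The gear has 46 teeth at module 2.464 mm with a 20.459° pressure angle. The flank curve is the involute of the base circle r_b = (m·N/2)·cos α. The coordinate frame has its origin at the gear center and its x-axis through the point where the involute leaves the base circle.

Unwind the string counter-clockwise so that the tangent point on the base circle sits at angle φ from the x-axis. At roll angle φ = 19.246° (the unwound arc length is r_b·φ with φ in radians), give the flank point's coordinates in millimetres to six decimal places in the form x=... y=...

pitch radius r_p = m·N/2 = 2.464·46/2 = 56.672000
base radius r_b = r_p·cos α = 56.672000·cos 20.459° = 53.097275
roll angle φ = 19.246° = 0.33590607 rad
x = r_b·(cos φ + φ·sin φ) = 53.097275·(0.94411203 + 0.33590607·0.32962473) = 56.008863
y = r_b·(sin φ − φ·cos φ) = 53.097275·(0.32962473 − 0.33590607·0.94411203) = 0.663279

x=56.008863 y=0.663279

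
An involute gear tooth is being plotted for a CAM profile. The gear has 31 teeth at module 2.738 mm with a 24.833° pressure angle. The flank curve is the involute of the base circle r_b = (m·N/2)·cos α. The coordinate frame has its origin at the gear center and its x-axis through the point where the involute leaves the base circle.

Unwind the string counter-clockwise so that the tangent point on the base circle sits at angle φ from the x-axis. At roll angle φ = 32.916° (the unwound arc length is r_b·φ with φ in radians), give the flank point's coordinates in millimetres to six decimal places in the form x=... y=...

pitch radius r_p = m·N/2 = 2.738·31/2 = 42.439000
base radius r_b = r_p·cos α = 42.439000·cos 24.833° = 38.514909
roll angle φ = 32.916° = 0.57449258 rad
x = r_b·(cos φ + φ·sin φ) = 38.514909·(0.83946815 + 0.57449258·0.54340889) = 44.355793
y = r_b·(sin φ − φ·cos φ) = 38.514909·(0.54340889 − 0.57449258·0.83946815) = 2.354828

x=44.355793 y=2.354828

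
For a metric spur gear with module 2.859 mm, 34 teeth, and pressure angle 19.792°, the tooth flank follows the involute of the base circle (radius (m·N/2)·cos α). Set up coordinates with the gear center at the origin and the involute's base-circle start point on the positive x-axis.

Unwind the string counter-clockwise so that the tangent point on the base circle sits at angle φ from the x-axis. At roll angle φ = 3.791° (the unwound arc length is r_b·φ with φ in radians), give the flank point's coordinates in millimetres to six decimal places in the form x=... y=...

x=45.831921 y=0.004414

pitch radius r_p = m·N/2 = 2.859·34/2 = 48.603000
base radius r_b = r_p·cos α = 48.603000·cos 19.792° = 45.731926
roll angle φ = 3.791° = 0.06616543 rad
x = r_b·(cos φ + φ·sin φ) = 45.731926·(0.99781187 + 0.06616543·0.06611717) = 45.831921
y = r_b·(sin φ − φ·cos φ) = 45.731926·(0.06611717 − 0.06616543·0.99781187) = 0.004414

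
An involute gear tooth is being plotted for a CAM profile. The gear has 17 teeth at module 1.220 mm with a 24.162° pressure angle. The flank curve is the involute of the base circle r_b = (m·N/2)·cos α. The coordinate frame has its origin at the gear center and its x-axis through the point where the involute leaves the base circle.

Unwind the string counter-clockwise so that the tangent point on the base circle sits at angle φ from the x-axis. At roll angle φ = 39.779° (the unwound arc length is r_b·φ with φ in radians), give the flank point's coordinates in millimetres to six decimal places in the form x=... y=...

pitch radius r_p = m·N/2 = 1.220·17/2 = 10.370000
base radius r_b = r_p·cos α = 10.370000·cos 24.162° = 9.461503
roll angle φ = 39.779° = 0.69427452 rad
x = r_b·(cos φ + φ·sin φ) = 9.461503·(0.76851808 + 0.69427452·0.63982807) = 11.474290
y = r_b·(sin φ − φ·cos φ) = 9.461503·(0.63982807 − 0.69427452·0.76851808) = 1.005432

x=11.474290 y=1.005432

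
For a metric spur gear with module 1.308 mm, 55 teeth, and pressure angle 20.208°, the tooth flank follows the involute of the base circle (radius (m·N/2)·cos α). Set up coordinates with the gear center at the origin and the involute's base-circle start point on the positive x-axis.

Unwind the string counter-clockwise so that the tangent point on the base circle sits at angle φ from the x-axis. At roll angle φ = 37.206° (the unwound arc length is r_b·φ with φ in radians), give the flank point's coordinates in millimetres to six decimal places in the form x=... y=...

pitch radius r_p = m·N/2 = 1.308·55/2 = 35.970000
base radius r_b = r_p·cos α = 35.970000·cos 20.208° = 33.755859
roll angle φ = 37.206° = 0.64936720 rad
x = r_b·(cos φ + φ·sin φ) = 33.755859·(0.79646660 + 0.64936720·0.60468252) = 40.140024
y = r_b·(sin φ − φ·cos φ) = 33.755859·(0.60468252 − 0.64936720·0.79646660) = 2.953072

x=40.140024 y=2.953072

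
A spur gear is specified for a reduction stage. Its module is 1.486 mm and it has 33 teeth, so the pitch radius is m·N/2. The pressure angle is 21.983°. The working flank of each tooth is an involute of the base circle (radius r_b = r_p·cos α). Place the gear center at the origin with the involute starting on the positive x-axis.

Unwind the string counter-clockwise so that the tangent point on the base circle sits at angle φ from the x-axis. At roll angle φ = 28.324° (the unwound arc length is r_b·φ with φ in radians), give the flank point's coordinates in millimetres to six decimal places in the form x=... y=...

pitch radius r_p = m·N/2 = 1.486·33/2 = 24.519000
base radius r_b = r_p·cos α = 24.519000·cos 21.983° = 22.736345
roll angle φ = 28.324° = 0.49434706 rad
x = r_b·(cos φ + φ·sin φ) = 22.736345·(0.88027869 + 0.49434706·0.47445698) = 25.347048
y = r_b·(sin φ − φ·cos φ) = 22.736345·(0.47445698 − 0.49434706·0.88027869) = 0.893397

x=25.347048 y=0.893397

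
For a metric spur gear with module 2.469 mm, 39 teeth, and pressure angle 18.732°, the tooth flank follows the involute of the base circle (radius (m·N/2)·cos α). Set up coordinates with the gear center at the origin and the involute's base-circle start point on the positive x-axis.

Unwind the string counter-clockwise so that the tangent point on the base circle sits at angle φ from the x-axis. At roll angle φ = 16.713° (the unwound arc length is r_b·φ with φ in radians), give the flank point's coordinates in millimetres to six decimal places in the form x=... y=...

pitch radius r_p = m·N/2 = 2.469·39/2 = 48.145500
base radius r_b = r_p·cos α = 48.145500·cos 18.732° = 45.595284
roll angle φ = 16.713° = 0.29169688 rad
x = r_b·(cos φ + φ·sin φ) = 45.595284·(0.95775727 + 0.29169688·0.28757784) = 47.494001
y = r_b·(sin φ − φ·cos φ) = 45.595284·(0.28757784 − 0.29169688·0.95775727) = 0.374019

x=47.494001 y=0.374019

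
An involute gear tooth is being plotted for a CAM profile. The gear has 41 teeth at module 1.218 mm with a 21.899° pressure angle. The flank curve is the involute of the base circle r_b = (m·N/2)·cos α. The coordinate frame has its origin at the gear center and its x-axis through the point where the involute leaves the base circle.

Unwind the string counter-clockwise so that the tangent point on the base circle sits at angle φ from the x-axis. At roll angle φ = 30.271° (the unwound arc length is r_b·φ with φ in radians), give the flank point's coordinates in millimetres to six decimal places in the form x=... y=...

x=26.178506 y=1.107377

pitch radius r_p = m·N/2 = 1.218·41/2 = 24.969000
base radius r_b = r_p·cos α = 24.969000·cos 21.899° = 23.167306
roll angle φ = 30.271° = 0.52832862 rad
x = r_b·(cos φ + φ·sin φ) = 23.167306·(0.86365080 + 0.52832862·0.50409056) = 26.178506
y = r_b·(sin φ − φ·cos φ) = 23.167306·(0.50409056 − 0.52832862·0.86365080) = 1.107377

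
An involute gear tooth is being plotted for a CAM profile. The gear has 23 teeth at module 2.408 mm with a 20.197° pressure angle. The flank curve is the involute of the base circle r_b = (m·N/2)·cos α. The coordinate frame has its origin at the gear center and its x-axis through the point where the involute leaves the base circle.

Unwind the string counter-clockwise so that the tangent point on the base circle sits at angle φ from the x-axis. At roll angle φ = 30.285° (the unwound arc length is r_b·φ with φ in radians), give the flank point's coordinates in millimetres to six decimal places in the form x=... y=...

pitch radius r_p = m·N/2 = 2.408·23/2 = 27.692000
base radius r_b = r_p·cos α = 27.692000·cos 20.197° = 25.989249
roll angle φ = 30.285° = 0.52857296 rad
x = r_b·(cos φ + φ·sin φ) = 25.989249·(0.86352761 + 0.52857296·0.50430157) = 29.370133
y = r_b·(sin φ − φ·cos φ) = 25.989249·(0.50430157 − 0.52857296·0.86352761) = 1.243955

x=29.370133 y=1.243955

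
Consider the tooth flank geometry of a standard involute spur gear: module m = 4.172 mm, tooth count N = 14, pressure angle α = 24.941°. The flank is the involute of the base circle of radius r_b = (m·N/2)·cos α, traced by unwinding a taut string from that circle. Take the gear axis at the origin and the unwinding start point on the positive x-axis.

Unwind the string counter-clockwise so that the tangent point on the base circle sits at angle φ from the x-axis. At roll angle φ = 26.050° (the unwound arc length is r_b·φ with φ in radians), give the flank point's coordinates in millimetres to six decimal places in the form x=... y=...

x=29.077630 y=0.812561

pitch radius r_p = m·N/2 = 4.172·14/2 = 29.204000
base radius r_b = r_p·cos α = 29.204000·cos 24.941° = 26.480508
roll angle φ = 26.050° = 0.45465827 rad
x = r_b·(cos φ + φ·sin φ) = 26.480508·(0.89841115 + 0.45465827·0.43915533) = 29.077630
y = r_b·(sin φ − φ·cos φ) = 26.480508·(0.43915533 − 0.45465827·0.89841115) = 0.812561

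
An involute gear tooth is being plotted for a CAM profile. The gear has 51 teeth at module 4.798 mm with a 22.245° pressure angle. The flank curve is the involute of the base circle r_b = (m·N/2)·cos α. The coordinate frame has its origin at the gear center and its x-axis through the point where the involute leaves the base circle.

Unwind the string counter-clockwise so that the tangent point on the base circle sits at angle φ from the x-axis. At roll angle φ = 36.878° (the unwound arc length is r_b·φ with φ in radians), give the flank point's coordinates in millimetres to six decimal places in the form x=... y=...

x=134.325839 y=9.654387

pitch radius r_p = m·N/2 = 4.798·51/2 = 122.349000
base radius r_b = r_p·cos α = 122.349000·cos 22.245° = 113.242998
roll angle φ = 36.878° = 0.64364252 rad
x = r_b·(cos φ + φ·sin φ) = 113.242998·(0.79991514 + 0.64364252·0.60011312) = 134.325839
y = r_b·(sin φ − φ·cos φ) = 113.242998·(0.60011312 − 0.64364252·0.79991514) = 9.654387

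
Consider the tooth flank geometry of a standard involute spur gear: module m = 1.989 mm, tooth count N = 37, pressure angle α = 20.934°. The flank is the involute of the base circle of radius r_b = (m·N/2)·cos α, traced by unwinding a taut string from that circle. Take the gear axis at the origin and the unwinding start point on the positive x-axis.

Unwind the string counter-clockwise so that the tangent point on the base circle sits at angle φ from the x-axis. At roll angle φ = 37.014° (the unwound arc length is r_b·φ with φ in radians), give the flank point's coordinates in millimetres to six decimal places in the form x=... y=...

x=40.808046 y=2.961589

pitch radius r_p = m·N/2 = 1.989·37/2 = 36.796500
base radius r_b = r_p·cos α = 36.796500·cos 20.934° = 34.367659
roll angle φ = 37.014° = 0.64601617 rad
x = r_b·(cos φ + φ·sin φ) = 34.367659·(0.79848844 + 0.64601617·0.60201015) = 40.808046
y = r_b·(sin φ − φ·cos φ) = 34.367659·(0.60201015 − 0.64601617·0.79848844) = 2.961589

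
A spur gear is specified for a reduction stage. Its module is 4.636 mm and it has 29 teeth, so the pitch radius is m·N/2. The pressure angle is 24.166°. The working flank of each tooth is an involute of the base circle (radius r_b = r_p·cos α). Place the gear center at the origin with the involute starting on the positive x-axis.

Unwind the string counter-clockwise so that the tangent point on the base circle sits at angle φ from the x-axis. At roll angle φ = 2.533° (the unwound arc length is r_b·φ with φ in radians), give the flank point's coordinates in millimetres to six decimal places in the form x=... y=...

x=61.390784 y=0.001766

pitch radius r_p = m·N/2 = 4.636·29/2 = 67.222000
base radius r_b = r_p·cos α = 67.222000·cos 24.166° = 61.330880
roll angle φ = 2.533° = 0.04420919 rad
x = r_b·(cos φ + φ·sin φ) = 61.330880·(0.99902293 + 0.04420919·0.04419479) = 61.390784
y = r_b·(sin φ − φ·cos φ) = 61.330880·(0.04419479 − 0.04420919·0.99902293) = 0.001766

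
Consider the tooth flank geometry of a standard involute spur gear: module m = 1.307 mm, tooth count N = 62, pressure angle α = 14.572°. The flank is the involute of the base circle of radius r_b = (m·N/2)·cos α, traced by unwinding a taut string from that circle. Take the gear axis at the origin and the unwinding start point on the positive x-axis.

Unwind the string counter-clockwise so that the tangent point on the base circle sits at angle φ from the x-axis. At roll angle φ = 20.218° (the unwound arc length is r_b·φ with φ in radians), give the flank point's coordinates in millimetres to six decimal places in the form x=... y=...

pitch radius r_p = m·N/2 = 1.307·62/2 = 40.517000
base radius r_b = r_p·cos α = 40.517000·cos 14.572° = 39.213659
roll angle φ = 20.218° = 0.35287067 rad
x = r_b·(cos φ + φ·sin φ) = 39.213659·(0.93838450 + 0.35287067·0.34559302) = 41.579581
y = r_b·(sin φ − φ·cos φ) = 39.213659·(0.34559302 − 0.35287067·0.93838450) = 0.567212

x=41.579581 y=0.567212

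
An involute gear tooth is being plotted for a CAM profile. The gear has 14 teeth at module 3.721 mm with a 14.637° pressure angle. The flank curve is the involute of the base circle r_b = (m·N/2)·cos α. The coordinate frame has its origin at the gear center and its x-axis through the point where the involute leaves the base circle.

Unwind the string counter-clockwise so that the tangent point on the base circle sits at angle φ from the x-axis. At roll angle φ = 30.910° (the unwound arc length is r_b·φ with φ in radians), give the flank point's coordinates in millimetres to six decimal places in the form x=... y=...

x=28.606471 y=1.280987

pitch radius r_p = m·N/2 = 3.721·14/2 = 26.047000
base radius r_b = r_p·cos α = 26.047000·cos 14.637° = 25.201676
roll angle φ = 30.910° = 0.53948127 rad
x = r_b·(cos φ + φ·sin φ) = 25.201676·(0.85797526 + 0.53948127·0.51369100) = 28.606471
y = r_b·(sin φ − φ·cos φ) = 25.201676·(0.51369100 − 0.53948127·0.85797526) = 1.280987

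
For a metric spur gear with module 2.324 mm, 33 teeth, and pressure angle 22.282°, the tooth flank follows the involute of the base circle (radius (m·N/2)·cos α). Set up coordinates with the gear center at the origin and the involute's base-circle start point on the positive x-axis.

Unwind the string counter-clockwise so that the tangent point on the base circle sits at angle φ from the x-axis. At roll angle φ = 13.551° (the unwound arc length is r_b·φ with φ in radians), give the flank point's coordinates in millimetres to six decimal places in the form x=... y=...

pitch radius r_p = m·N/2 = 2.324·33/2 = 38.346000
base radius r_b = r_p·cos α = 38.346000·cos 22.282° = 35.482661
roll angle φ = 13.551° = 0.23650957 rad
x = r_b·(cos φ + φ·sin φ) = 35.482661·(0.97216174 + 0.23650957·0.23431080) = 36.461219
y = r_b·(sin φ − φ·cos φ) = 35.482661·(0.23431080 − 0.23650957·0.97216174) = 0.155600

x=36.461219 y=0.155600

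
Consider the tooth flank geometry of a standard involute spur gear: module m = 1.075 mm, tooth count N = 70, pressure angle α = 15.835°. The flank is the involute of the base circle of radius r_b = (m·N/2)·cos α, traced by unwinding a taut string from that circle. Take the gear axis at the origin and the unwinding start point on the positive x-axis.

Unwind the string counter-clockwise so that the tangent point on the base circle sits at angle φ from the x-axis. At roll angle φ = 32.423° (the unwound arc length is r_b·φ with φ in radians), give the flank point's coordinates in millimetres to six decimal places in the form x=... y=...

pitch radius r_p = m·N/2 = 1.075·70/2 = 37.625000
base radius r_b = r_p·cos α = 37.625000·cos 15.835° = 36.197187
roll angle φ = 32.423° = 0.56588810 rad
x = r_b·(cos φ + φ·sin φ) = 36.197187·(0.84411276 + 0.56588810·0.53616569) = 41.537088
y = r_b·(sin φ − φ·cos φ) = 36.197187·(0.53616569 − 0.56588810·0.84411276) = 2.117257

x=41.537088 y=2.117257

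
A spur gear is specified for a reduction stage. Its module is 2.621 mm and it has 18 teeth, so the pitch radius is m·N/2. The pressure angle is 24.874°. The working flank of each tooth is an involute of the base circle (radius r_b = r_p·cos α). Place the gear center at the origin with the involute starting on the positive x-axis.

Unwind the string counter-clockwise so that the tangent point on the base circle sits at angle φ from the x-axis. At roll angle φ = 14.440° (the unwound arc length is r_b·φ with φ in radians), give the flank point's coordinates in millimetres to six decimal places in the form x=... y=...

x=22.069666 y=0.113470

pitch radius r_p = m·N/2 = 2.621·18/2 = 23.589000
base radius r_b = r_p·cos α = 23.589000·cos 24.874° = 21.400766
roll angle φ = 14.440° = 0.25202554 rad
x = r_b·(cos φ + φ·sin φ) = 21.400766·(0.96840931 + 0.25202554·0.24936603) = 22.069666
y = r_b·(sin φ − φ·cos φ) = 21.400766·(0.24936603 − 0.25202554·0.96840931) = 0.113470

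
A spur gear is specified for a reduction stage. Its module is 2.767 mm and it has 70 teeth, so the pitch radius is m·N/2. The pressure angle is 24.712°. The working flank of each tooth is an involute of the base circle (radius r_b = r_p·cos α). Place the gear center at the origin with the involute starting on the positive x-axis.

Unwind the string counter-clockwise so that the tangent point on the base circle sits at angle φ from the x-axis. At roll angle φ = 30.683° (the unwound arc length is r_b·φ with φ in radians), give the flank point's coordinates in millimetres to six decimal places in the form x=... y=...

pitch radius r_p = m·N/2 = 2.767·70/2 = 96.845000
base radius r_b = r_p·cos α = 96.845000·cos 24.712° = 87.975997
roll angle φ = 30.683° = 0.53551937 rad
x = r_b·(cos φ + φ·sin φ) = 87.975997·(0.86000371 + 0.53551937·0.51028777) = 99.700796
y = r_b·(sin φ − φ·cos φ) = 87.975997·(0.51028777 − 0.53551937·0.86000371) = 4.375849

x=99.700796 y=4.375849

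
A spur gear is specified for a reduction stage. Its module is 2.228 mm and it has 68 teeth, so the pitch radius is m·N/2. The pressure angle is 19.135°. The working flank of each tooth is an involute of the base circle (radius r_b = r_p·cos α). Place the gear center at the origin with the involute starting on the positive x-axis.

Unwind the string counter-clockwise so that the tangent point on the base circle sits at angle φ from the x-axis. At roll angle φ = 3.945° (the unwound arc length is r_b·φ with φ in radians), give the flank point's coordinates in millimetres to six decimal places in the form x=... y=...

pitch radius r_p = m·N/2 = 2.228·68/2 = 75.752000
base radius r_b = r_p·cos α = 75.752000·cos 19.135° = 71.566615
roll angle φ = 3.945° = 0.06885324 rad
x = r_b·(cos φ + φ·sin φ) = 71.566615·(0.99763055 + 0.06885324·0.06879885) = 71.736054
y = r_b·(sin φ − φ·cos φ) = 71.566615·(0.06879885 − 0.06885324·0.99763055) = 0.007783

x=71.736054 y=0.007783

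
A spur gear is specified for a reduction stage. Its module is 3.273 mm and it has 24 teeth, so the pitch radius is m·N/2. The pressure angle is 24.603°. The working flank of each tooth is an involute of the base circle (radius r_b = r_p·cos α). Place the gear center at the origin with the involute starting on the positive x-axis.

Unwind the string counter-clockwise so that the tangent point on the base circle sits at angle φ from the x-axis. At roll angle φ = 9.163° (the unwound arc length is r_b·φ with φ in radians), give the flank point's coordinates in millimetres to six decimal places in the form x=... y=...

pitch radius r_p = m·N/2 = 3.273·24/2 = 39.276000
base radius r_b = r_p·cos α = 39.276000·cos 24.603° = 35.710301
roll angle φ = 9.163° = 0.15992452 rad
x = r_b·(cos φ + φ·sin φ) = 35.710301·(0.98723931 + 0.15992452·0.15924369) = 36.164046
y = r_b·(sin φ − φ·cos φ) = 35.710301·(0.15924369 − 0.15992452·0.98723931) = 0.048563

x=36.164046 y=0.048563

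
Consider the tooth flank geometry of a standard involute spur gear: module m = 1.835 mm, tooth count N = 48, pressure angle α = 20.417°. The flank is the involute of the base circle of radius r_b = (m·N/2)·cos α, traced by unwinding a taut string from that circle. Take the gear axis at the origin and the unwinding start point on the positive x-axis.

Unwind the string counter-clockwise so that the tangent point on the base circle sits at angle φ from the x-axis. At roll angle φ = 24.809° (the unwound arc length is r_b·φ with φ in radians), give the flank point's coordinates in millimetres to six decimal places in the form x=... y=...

pitch radius r_p = m·N/2 = 1.835·48/2 = 44.040000
base radius r_b = r_p·cos α = 44.040000·cos 20.417° = 41.273342
roll angle φ = 24.809° = 0.43299873 rad
x = r_b·(cos φ + φ·sin φ) = 41.273342·(0.90771158 + 0.43299873·0.41959467) = 44.962995
y = r_b·(sin φ − φ·cos φ) = 41.273342·(0.41959467 − 0.43299873·0.90771158) = 1.096084

x=44.962995 y=1.096084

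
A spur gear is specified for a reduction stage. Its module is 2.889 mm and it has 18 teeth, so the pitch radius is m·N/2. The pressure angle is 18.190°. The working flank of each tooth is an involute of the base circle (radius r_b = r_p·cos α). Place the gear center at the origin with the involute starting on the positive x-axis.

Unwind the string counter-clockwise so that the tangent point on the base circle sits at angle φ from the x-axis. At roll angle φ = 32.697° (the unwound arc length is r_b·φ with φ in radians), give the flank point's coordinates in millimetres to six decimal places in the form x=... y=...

x=28.402268 y=1.480984

pitch radius r_p = m·N/2 = 2.889·18/2 = 26.001000
base radius r_b = r_p·cos α = 26.001000·cos 18.190° = 24.701640
roll angle φ = 32.697° = 0.57067031 rad
x = r_b·(cos φ + φ·sin φ) = 24.701640·(0.84153907 + 0.57067031·0.54019626) = 28.402268
y = r_b·(sin φ − φ·cos φ) = 24.701640·(0.54019626 − 0.57067031·0.84153907) = 1.480984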